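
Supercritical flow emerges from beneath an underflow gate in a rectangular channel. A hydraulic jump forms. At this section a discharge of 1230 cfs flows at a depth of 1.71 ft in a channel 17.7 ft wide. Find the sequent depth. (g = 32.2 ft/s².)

y₂ = 12.4 ft

q = Q/b = 1230/17.7 = 69.5 ft²/s; V₁ = q/y₁ = 40.6 ft/s. Fr₁ = V₁/√(g·y₁) = 5.48.
Bélanger equation: y₂/y₁ = ½[√(1 + 8Fr₁²) − 1] = ½[√240.9 − 1] = 7.26.
y₂ = 7.26 × 1.71 = 12.4 ft.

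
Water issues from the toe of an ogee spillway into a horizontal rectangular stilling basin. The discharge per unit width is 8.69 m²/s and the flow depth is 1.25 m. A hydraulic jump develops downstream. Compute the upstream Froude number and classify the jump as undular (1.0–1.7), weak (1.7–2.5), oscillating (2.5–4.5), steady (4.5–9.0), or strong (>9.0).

Fr₁ = 1.99; weak jump

V₁ = q/y₁ = 8.69/1.25 = 6.95 m/s. Fr₁ = V₁/√(g·y₁) = 6.95/√(9.81×1.25) = 1.99.
Fr₁ = 1.99 lies in the weak range.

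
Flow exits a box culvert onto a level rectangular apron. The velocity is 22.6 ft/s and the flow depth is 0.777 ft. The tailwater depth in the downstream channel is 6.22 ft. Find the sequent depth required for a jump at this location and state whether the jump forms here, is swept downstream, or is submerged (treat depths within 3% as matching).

Fr₁ = V₁/√(g·y₁) = 22.6/√(32.2×0.777) = 4.52.
By Bélanger, y₂/y₁ = ½[√(1 + 8Fr₁²) − 1] = ½[√164.3 − 1] = 5.91.
y₂ = 5.91 × 0.777 = 4.59 ft.
Tailwater y_tw = 6.22 ft: y_tw > y₂, so the jump is submerged.

y₂ = 4.59 ft; the jump is submerged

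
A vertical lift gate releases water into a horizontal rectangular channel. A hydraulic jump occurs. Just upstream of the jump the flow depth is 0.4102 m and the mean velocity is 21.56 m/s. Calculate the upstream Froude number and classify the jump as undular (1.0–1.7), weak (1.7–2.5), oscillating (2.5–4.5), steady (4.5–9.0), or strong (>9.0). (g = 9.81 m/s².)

Fr₁ = 10.75; strong jump

Fr₁ = V₁/√(g·y₁) = 21.56/√(9.81×0.4102) = 10.75.
Fr₁ = 10.75 lies in the strong range.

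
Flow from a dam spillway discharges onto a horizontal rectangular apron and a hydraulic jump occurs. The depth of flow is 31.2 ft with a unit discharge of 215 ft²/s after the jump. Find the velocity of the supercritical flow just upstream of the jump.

V₁ = 79.2 ft/s

V₂ = q/y₂ = 215/31.2 = 6.89 ft/s; Fr₂ = V₂/√(g·y₂) = 0.217.
Applying the sequent-depth relation in reverse, y₁/y₂ = ½[√(1 + 8Fr₂²) − 1] = ½[√1.378 − 1] = 0.0870.
y₁ = 0.0870 × 31.2 = 2.71 ft.
V₁ = q/y₁ = 215/2.71 = 79.2 ft/s.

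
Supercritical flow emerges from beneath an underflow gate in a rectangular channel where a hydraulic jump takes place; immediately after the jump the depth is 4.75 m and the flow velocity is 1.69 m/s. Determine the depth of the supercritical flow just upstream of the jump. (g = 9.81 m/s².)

Fr₂ = V₂/√(g·y₂) = 1.69/√(9.81×4.75) = 0.248.
The Bélanger relation is symmetric: y₁/y₂ = ½[√(1 + 8Fr₂²) − 1] = ½[√1.490 − 1] = 0.110.
y₁ = 0.110 × 4.75 = 0.524 m.

y₁ = 0.524 m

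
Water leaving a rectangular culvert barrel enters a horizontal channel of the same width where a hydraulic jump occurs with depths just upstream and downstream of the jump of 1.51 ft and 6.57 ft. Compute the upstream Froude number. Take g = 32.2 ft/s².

For a rectangular channel the momentum equation gives q² = ½·g·y₁·y₂·(y₁ + y₂) = ½×32.2×1.51×6.57×8.08 = 1291.
q = √1291 = 35.9 ft²/s.
V₁ = q/y₁ = 23.8 ft/s; Fr₁ = V₁/√(g·y₁) = 3.41.

Fr₁ = 3.41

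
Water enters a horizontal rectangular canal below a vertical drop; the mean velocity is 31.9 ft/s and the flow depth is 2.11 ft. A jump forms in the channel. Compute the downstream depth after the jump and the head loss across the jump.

y₂ = 10.5 ft; ΔE = 6.74 ft

Fr₁ = V₁/√(g·y₁) = 31.9/√(32.2×2.11) = 3.87.
From the momentum equation for a rectangular channel, y₂/y₁ = ½[√(1 + 8Fr₁²) − 1] = ½[√120.8 − 1] = 5.00.
y₂ = 5.00 × 2.11 = 10.5 ft.
Head loss: ΔE = (y₂ − y₁)³/(4y₁y₂) = (10.5 − 2.11)³/(4×2.11×10.5) = 599/89.0 = 6.74 ft.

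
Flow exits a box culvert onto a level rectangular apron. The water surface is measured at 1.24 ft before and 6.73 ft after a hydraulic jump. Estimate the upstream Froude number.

Fr₁ = 4.18

For a rectangular channel the momentum equation gives q² = ½·g·y₁·y₂·(y₁ + y₂) = ½×32.2×1.24×6.73×7.97 = 1071.
q = √1071 = 32.7 ft²/s.
V₁ = q/y₁ = 26.4 ft/s; Fr₁ = V₁/√(g·y₁) = 4.18.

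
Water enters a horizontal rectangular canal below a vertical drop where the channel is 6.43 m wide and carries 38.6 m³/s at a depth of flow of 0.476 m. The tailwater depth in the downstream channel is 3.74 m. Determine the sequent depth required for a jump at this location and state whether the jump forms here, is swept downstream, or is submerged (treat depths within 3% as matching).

y₂ = 3.70 m; the jump forms here

q = Q/b = 38.6/6.43 = 6.00 m²/s; V₁ = q/y₁ = 12.6 m/s. Fr₁ = V₁/√(g·y₁) = 5.84.
Bélanger equation: y₂/y₁ = ½[√(1 + 8Fr₁²) − 1] = ½[√273.5 − 1] = 7.77.
y₂ = 7.77 × 0.476 = 3.70 m.
Tailwater y_tw = 3.74 m: y_tw ≈ y₂, so the jump forms here.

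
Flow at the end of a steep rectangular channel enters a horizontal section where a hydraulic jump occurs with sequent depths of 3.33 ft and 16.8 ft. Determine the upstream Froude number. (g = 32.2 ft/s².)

Fr₁ = 3.90

For a rectangular channel the momentum equation gives q² = ½·g·y₁·y₂·(y₁ + y₂) = ½×32.2×3.33×16.8×20.1 = 18131.
q = √18131 = 135 ft²/s.
V₁ = q/y₁ = 40.4 ft/s; Fr₁ = V₁/√(g·y₁) = 3.90.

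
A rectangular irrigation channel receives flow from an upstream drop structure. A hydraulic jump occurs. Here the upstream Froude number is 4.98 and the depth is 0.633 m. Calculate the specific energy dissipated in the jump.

ΔE = 4.15 m

Fr₁ = 4.98 (given).
By Bélanger, y₂/y₁ = ½[√(1 + 8Fr₁²) − 1] = ½[√199.4 − 1] = 6.56.
y₂ = 6.56 × 0.633 = 4.15 m.
V₁ = Fr₁·√(g·y₁) = 4.98×√(9.81×0.633) = 12.4 m/s; q = V₁·y₁ = 7.86 m²/s. V₂ = q/y₂ = 7.86/4.15 = 1.89 m/s. E₁ = y₁ + V₁²/2g = 8.48 m; E₂ = y₂ + V₂²/2g = 4.34 m. ΔE = E₁ − E₂ = 4.15 m.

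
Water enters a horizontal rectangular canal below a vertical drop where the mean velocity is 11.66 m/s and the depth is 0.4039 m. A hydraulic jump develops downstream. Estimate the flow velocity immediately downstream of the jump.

V₂ = 1.495 m/s

Fr₁ = V₁/√(g·y₁) = 11.66/√(9.81×0.4039) = 5.858.
By Bélanger, y₂/y₁ = ½[√(1 + 8Fr₁²) − 1] = ½[√275.50 − 1] = 7.799.
y₂ = 7.799 × 0.4039 = 3.150 m.
q = V₁·y₁ = 11.66 × 0.4039 = 4.709 m²/s.
V₂ = q/y₂ = 4.709/3.150 = 1.495 m/s.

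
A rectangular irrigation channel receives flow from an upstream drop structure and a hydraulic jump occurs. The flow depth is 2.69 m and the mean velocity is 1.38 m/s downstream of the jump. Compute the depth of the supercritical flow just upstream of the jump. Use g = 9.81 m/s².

y₁ = 0.344 m

Fr₂ = V₂/√(g·y₂) = 1.38/√(9.81×2.69) = 0.269.
Applying the sequent-depth relation in reverse, y₁/y₂ = ½[√(1 + 8Fr₂²) − 1] = ½[√1.577 − 1] = 0.128.
y₁ = 0.128 × 2.69 = 0.344 m.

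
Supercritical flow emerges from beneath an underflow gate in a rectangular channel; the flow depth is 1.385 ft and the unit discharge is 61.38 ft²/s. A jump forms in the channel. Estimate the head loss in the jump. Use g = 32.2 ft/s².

ΔE = 19.17 ft

V₁ = q/y₁ = 61.38/1.385 = 44.32 ft/s. Fr₁ = V₁/√(g·y₁) = 44.32/√(32.2×1.385) = 6.636.
From the momentum equation for a rectangular channel, y₂/y₁ = ½[√(1 + 8Fr₁²) − 1] = ½[√353.32 − 1] = 8.898.
y₂ = 8.898 × 1.385 = 12.32 ft.
V₂ = q/y₂ = 61.38/12.32 = 4.980 ft/s. E₁ = y₁ + V₁²/2g = 31.88 ft; E₂ = y₂ + V₂²/2g = 12.71 ft. ΔE = E₁ − E₂ = 19.17 ft.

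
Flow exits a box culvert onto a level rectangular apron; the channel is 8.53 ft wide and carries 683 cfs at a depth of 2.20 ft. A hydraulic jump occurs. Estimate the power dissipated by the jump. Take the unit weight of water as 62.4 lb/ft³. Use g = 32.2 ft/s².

P = 753 hp

q = Q/b = 683/8.53 = 80.1 ft²/s; V₁ = q/y₁ = 36.4 ft/s. Fr₁ = V₁/√(g·y₁) = 4.32.
From the momentum equation for a rectangular channel, y₂/y₁ = ½[√(1 + 8Fr₁²) − 1] = ½[√150.6 − 1] = 5.64.
y₂ = 5.64 × 2.20 = 12.4 ft.
V₂ = q/y₂ = 80.1/12.4 = 6.46 ft/s. E₁ = y₁ + V₁²/2g = 22.8 ft; E₂ = y₂ + V₂²/2g = 13.0 ft. ΔE = E₁ − E₂ = 9.72 ft.
P = γ·Q·ΔE/550 = 62.4 × 683 × 9.72 / 550 = 753 hp.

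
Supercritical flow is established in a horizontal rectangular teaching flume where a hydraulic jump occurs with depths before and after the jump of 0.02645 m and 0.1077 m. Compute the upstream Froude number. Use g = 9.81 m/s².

For a rectangular channel the momentum equation gives q² = ½·g·y₁·y₂·(y₁ + y₂) = ½×9.81×0.02645×0.1077×0.1341 = 0.001874.
q = √0.001874 = 0.04329 m²/s.
V₁ = q/y₁ = 1.637 m/s; Fr₁ = V₁/√(g·y₁) = 3.213.

Fr₁ = 3.213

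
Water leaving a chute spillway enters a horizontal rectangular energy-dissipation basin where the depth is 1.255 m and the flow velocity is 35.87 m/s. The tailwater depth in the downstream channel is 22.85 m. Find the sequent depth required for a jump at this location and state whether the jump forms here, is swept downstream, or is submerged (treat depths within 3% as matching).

y₂ = 17.53 m; the jump is submerged

Fr₁ = V₁/√(g·y₁) = 35.87/√(9.81×1.255) = 10.22.
From the momentum equation for a rectangular channel, y₂/y₁ = ½[√(1 + 8Fr₁²) − 1] = ½[√837.06 − 1] = 13.97.
y₂ = 13.97 × 1.255 = 17.53 m.
Tailwater y_tw = 22.85 m: y_tw > y₂, so the jump is submerged.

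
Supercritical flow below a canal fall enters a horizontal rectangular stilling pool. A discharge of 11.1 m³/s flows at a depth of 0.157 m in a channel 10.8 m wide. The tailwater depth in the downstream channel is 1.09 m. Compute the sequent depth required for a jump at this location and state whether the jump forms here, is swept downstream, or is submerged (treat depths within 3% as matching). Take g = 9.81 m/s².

q = Q/b = 11.1/10.8 = 1.03 m²/s; V₁ = q/y₁ = 6.55 m/s. Fr₁ = V₁/√(g·y₁) = 5.27.
Conjugate-depth relation: y₂/y₁ = ½[√(1 + 8Fr₁²) − 1] = ½[√223.6 − 1] = 6.98.
y₂ = 6.98 × 0.157 = 1.10 m.
Tailwater y_tw = 1.09 m: y_tw ≈ y₂, so the jump forms here.

y₂ = 1.10 m; the jump forms here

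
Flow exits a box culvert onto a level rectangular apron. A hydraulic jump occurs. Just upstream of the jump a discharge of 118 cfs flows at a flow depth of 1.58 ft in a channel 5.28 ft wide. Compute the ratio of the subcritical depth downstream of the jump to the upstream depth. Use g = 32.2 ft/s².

y₂/y₁ = 2.35

q = Q/b = 118/5.28 = 22.3 ft²/s; V₁ = q/y₁ = 14.1 ft/s. Fr₁ = V₁/√(g·y₁) = 1.98.
From the momentum equation for a rectangular channel, y₂/y₁ = ½[√(1 + 8Fr₁²) − 1] = ½[√32.46 − 1] = 2.35.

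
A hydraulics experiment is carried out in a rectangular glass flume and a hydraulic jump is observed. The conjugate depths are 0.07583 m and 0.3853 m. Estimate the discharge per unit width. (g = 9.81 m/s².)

For a rectangular channel the momentum equation gives q² = ½·g·y₁·y₂·(y₁ + y₂) = ½×9.81×0.07583×0.3853×0.4611 = 0.06608.
q = √0.06608 = 0.2571 m²/s.

q = 0.2571 m²/s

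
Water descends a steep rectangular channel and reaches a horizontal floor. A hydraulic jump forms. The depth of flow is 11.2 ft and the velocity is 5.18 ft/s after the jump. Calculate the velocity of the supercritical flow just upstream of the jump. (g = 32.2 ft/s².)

Fr₂ = V₂/√(g·y₂) = 5.18/√(32.2×11.2) = 0.273.
Since the conjugate-depth ratio holds either way, y₁/y₂ = ½[√(1 + 8Fr₂²) − 1] = ½[√1.595 − 1] = 0.132.
y₁ = 0.132 × 11.2 = 1.47 ft.
V₁ = q/y₁ = 58.0/1.47 = 39.4 ft/s.

V₁ = 39.4 ft/s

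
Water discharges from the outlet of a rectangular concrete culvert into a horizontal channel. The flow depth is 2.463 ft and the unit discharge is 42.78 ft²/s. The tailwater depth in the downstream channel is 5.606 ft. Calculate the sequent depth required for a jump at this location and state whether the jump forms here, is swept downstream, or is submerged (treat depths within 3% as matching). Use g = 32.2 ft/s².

y₂ = 5.673 ft; the jump forms here

V₁ = q/y₁ = 42.78/2.463 = 17.37 ft/s. Fr₁ = V₁/√(g·y₁) = 17.37/√(32.2×2.463) = 1.950.
Sequent-depth ratio: y₂/y₁ = ½[√(1 + 8Fr₁²) − 1] = ½[√31.431 − 1] = 2.303.
y₂ = 2.303 × 2.463 = 5.673 ft.
Tailwater y_tw = 5.606 ft: y_tw ≈ y₂, so the jump forms here.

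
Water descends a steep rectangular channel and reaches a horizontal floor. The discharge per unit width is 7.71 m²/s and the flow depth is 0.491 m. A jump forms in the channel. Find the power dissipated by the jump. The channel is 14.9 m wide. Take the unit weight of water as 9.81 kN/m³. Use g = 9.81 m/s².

P = 9235 kW

V₁ = q/y₁ = 7.71/0.491 = 15.7 m/s. Fr₁ = V₁/√(g·y₁) = 15.7/√(9.81×0.491) = 7.15.
Conjugate-depth relation: y₂/y₁ = ½[√(1 + 8Fr₁²) − 1] = ½[√410.5 − 1] = 9.63.
y₂ = 9.63 × 0.491 = 4.73 m.
Head loss: ΔE = (y₂ − y₁)³/(4y₁y₂) = (4.73 − 0.491)³/(4×0.491×4.73) = 76.1/9.29 = 8.19 m.
Q = q·b = 7.71 × 14.9 = 115 m³/s. P = γ·Q·ΔE = 9.81 × 115 × 8.19 = 9235 kW.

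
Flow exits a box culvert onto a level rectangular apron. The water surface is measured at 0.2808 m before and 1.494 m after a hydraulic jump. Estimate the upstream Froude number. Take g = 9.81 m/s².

For a rectangular channel the momentum equation gives q² = ½·g·y₁·y₂·(y₁ + y₂) = ½×9.81×0.2808×1.494×1.775 = 3.652.
q = √3.652 = 1.911 m²/s.
V₁ = q/y₁ = 6.806 m/s; Fr₁ = V₁/√(g·y₁) = 4.101.

Fr₁ = 4.101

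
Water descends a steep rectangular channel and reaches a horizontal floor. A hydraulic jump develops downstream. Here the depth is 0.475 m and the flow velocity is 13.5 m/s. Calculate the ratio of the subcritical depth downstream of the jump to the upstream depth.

y₂/y₁ = 8.36

Fr₁ = V₁/√(g·y₁) = 13.5/√(9.81×0.475) = 6.25.
By Bélanger, y₂/y₁ = ½[√(1 + 8Fr₁²) − 1] = ½[√313.9 − 1] = 8.36.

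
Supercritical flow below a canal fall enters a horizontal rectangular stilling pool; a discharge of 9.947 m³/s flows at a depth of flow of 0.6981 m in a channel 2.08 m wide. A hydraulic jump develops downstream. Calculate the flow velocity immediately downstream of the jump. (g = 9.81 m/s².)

q = Q/b = 9.947/2.08 = 4.782 m²/s; V₁ = q/y₁ = 6.850 m/s. Fr₁ = V₁/√(g·y₁) = 2.618.
Sequent-depth ratio: y₂/y₁ = ½[√(1 + 8Fr₁²) − 1] = ½[√55.818 − 1] = 3.236.
y₂ = 3.236 × 0.6981 = 2.259 m.
V₂ = q/y₂ = 4.782/2.259 = 2.117 m/s.

V₂ = 2.117 m/s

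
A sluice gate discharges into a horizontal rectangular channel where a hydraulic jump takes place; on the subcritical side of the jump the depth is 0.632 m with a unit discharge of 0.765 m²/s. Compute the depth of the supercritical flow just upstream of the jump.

V₂ = q/y₂ = 0.765/0.632 = 1.21 m/s; Fr₂ = V₂/√(g·y₂) = 0.486.
From the momentum equation (using Fr₂), y₁/y₂ = ½[√(1 + 8Fr₂²) − 1] = ½[√2.891 − 1] = 0.350.
y₁ = 0.350 × 0.632 = 0.221 m.

y₁ = 0.221 m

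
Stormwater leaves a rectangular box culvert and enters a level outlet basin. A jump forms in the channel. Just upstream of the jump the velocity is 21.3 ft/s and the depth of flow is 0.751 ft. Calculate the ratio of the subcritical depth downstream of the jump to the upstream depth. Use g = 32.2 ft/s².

y₂/y₁ = 5.65

Fr₁ = V₁/√(g·y₁) = 21.3/√(32.2×0.751) = 4.33.
Conjugate-depth relation: y₂/y₁ = ½[√(1 + 8Fr₁²) − 1] = ½[√151.1 − 1] = 5.65.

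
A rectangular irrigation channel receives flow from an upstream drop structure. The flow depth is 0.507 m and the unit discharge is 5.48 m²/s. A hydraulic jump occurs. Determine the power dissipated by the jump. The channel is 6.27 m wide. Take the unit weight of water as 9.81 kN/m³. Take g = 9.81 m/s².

V₁ = q/y₁ = 5.48/0.507 = 10.8 m/s. Fr₁ = V₁/√(g·y₁) = 10.8/√(9.81×0.507) = 4.85.
Conjugate-depth relation: y₂/y₁ = ½[√(1 + 8Fr₁²) − 1] = ½[√188.9 − 1] = 6.37.
y₂ = 6.37 × 0.507 = 3.23 m.
Head loss: ΔE = (y₂ − y₁)³/(4y₁y₂) = (3.23 − 0.507)³/(4×0.507×3.23) = 20.2/6.55 = 3.08 m.
Q = q·b = 5.48 × 6.27 = 34.4 m³/s. P = γ·Q·ΔE = 9.81 × 34.4 × 3.08 = 1040 kW.

P = 1040 kW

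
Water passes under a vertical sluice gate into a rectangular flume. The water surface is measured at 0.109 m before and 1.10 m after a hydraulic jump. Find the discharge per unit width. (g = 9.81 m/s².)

For a rectangular channel the momentum equation gives q² = ½·g·y₁·y₂·(y₁ + y₂) = ½×9.81×0.109×1.10×1.21 = 0.711.
q = √0.711 = 0.843 m²/s.

q = 0.843 m²/s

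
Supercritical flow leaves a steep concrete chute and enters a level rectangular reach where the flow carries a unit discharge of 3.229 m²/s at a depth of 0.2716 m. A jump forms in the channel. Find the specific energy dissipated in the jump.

ΔE = 4.736 m

V₁ = q/y₁ = 3.229/0.2716 = 11.89 m/s. Fr₁ = V₁/√(g·y₁) = 11.89/√(9.81×0.2716) = 7.283.
From the momentum equation for a rectangular channel, y₂/y₁ = ½[√(1 + 8Fr₁²) − 1] = ½[√425.39 − 1] = 9.813.
y₂ = 9.813 × 0.2716 = 2.665 m.
Head loss: ΔE = (y₂ − y₁)³/(4y₁y₂) = (2.665 − 0.2716)³/(4×0.2716×2.665) = 13.71/2.895 = 4.736 m.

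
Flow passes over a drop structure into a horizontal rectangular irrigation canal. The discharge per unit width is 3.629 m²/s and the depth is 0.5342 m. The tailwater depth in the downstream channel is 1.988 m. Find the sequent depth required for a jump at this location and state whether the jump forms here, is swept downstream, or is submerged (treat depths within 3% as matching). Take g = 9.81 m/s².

y₂ = 1.991 m; the jump forms here

V₁ = q/y₁ = 3.629/0.5342 = 6.793 m/s. Fr₁ = V₁/√(g·y₁) = 6.793/√(9.81×0.5342) = 2.968.
Conjugate-depth relation: y₂/y₁ = ½[√(1 + 8Fr₁²) − 1] = ½[√71.450 − 1] = 3.726.
y₂ = 3.726 × 0.5342 = 1.991 m.
Tailwater y_tw = 1.988 m: y_tw ≈ y₂, so the jump forms here.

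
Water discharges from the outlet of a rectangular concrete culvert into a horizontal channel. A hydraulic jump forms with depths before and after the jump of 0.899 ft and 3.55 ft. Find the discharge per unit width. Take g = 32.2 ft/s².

For a rectangular channel the momentum equation gives q² = ½·g·y₁·y₂·(y₁ + y₂) = ½×32.2×0.899×3.55×4.45 = 229.
q = √229 = 15.1 ft²/s.

q = 15.1 ft²/s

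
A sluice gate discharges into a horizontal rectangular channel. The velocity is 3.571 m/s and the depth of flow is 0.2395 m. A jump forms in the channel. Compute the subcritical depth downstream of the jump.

Fr₁ = V₁/√(g·y₁) = 3.571/√(9.81×0.2395) = 2.330.
Bélanger equation: y₂/y₁ = ½[√(1 + 8Fr₁²) − 1] = ½[√44.421 − 1] = 2.832.
y₂ = 2.832 × 0.2395 = 0.6784 m.

y₂ = 0.6784 m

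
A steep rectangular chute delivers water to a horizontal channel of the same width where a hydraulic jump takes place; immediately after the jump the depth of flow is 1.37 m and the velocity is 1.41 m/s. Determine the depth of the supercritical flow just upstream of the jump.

y₁ = 0.327 m

Fr₂ = V₂/√(g·y₂) = 1.41/√(9.81×1.37) = 0.385.
From the momentum equation (using Fr₂), y₁/y₂ = ½[√(1 + 8Fr₂²) − 1] = ½[√2.183 − 1] = 0.239.
y₁ = 0.239 × 1.37 = 0.327 m.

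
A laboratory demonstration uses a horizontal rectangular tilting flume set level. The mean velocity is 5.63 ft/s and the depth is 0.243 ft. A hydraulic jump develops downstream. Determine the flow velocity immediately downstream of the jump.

V₂ = 2.36 ft/s

Fr₁ = V₁/√(g·y₁) = 5.63/√(32.2×0.243) = 2.01.
Sequent-depth ratio: y₂/y₁ = ½[√(1 + 8Fr₁²) − 1] = ½[√33.41 − 1] = 2.39.
y₂ = 2.39 × 0.243 = 0.581 ft.
q = V₁·y₁ = 5.63 × 0.243 = 1.37 ft²/s.
V₂ = q/y₂ = 1.37/0.581 = 2.36 ft/s.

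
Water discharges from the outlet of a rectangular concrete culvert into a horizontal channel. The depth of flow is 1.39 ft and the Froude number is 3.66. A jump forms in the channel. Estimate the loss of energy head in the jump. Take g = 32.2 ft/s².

Fr₁ = 3.66 (given).
Bélanger equation: y₂/y₁ = ½[√(1 + 8Fr₁²) − 1] = ½[√108.2 − 1] = 4.70.
y₂ = 4.70 × 1.39 = 6.53 ft.
V₁ = Fr₁·√(g·y₁) = 3.66×√(32.2×1.39) = 24.5 ft/s; q = V₁·y₁ = 34.0 ft²/s. V₂ = q/y₂ = 34.0/6.53 = 5.21 ft/s. E₁ = y₁ + V₁²/2g = 10.7 ft; E₂ = y₂ + V₂²/2g = 6.95 ft. ΔE = E₁ − E₂ = 3.75 ft.

ΔE = 3.75 ft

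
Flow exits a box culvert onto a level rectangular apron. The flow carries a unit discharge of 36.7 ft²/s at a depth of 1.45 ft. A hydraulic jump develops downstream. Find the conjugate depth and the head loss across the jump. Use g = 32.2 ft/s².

V₁ = q/y₁ = 36.7/1.45 = 25.3 ft/s. Fr₁ = V₁/√(g·y₁) = 25.3/√(32.2×1.45) = 3.70.
Sequent-depth ratio: y₂/y₁ = ½[√(1 + 8Fr₁²) − 1] = ½[√110.8 − 1] = 4.76.
y₂ = 4.76 × 1.45 = 6.91 ft.
V₂ = q/y₂ = 36.7/6.91 = 5.31 ft/s. E₁ = y₁ + V₁²/2g = 11.4 ft; E₂ = y₂ + V₂²/2g = 7.34 ft. ΔE = E₁ − E₂ = 4.05 ft.

y₂ = 6.91 ft; ΔE = 4.05 ft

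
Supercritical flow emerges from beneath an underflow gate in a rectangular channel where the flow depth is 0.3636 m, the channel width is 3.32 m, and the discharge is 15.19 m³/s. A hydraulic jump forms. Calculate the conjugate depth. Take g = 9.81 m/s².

y₂ = 3.249 m

q = Q/b = 15.19/3.32 = 4.575 m²/s; V₁ = q/y₁ = 12.58 m/s. Fr₁ = V₁/√(g·y₁) = 6.663.
Bélanger equation: y₂/y₁ = ½[√(1 + 8Fr₁²) − 1] = ½[√356.13 − 1] = 8.936.
y₂ = 8.936 × 0.3636 = 3.249 m.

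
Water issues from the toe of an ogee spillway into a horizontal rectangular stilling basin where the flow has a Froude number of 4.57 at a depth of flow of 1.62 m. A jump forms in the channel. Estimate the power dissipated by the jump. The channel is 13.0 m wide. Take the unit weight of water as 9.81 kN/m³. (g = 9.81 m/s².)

P = 31514 kW

Fr₁ = 4.57 (given).
By Bélanger, y₂/y₁ = ½[√(1 + 8Fr₁²) − 1] = ½[√168.1 − 1] = 5.98.
y₂ = 5.98 × 1.62 = 9.69 m.
Head loss: ΔE = (y₂ − y₁)³/(4y₁y₂) = (9.69 − 1.62)³/(4×1.62×9.69) = 526/62.8 = 8.37 m.
V₁ = Fr₁·√(g·y₁) = 4.57×√(9.81×1.62) = 18.2 m/s; q = V₁·y₁ = 29.5 m²/s. Q = q·b = 29.5 × 13.0 = 384 m³/s. P = γ·Q·ΔE = 9.81 × 384 × 8.37 = 31514 kW.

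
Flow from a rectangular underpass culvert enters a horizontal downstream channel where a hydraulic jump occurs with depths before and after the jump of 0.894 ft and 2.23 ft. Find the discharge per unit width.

q = 10.0 ft²/s

For a rectangular channel the momentum equation gives q² = ½·g·y₁·y₂·(y₁ + y₂) = ½×32.2×0.894×2.23×3.12 = 100.
q = √100 = 10.0 ft²/s.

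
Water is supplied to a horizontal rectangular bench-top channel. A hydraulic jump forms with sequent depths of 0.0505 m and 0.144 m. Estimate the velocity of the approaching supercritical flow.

For a rectangular channel the momentum equation gives q² = ½·g·y₁·y₂·(y₁ + y₂) = ½×9.81×0.0505×0.144×0.195 = 0.00694.
q = √0.00694 = 0.0833 m²/s.
V₁ = q/y₁ = 0.0833/0.0505 = 1.65 m/s.

V₁ = 1.65 m/s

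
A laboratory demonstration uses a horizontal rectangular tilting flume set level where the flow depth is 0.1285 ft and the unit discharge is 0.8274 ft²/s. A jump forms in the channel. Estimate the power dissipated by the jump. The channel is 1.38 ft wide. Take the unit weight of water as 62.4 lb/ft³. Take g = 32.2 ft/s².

P = 0.02818 hp

V₁ = q/y₁ = 0.8274/0.1285 = 6.439 ft/s. Fr₁ = V₁/√(g·y₁) = 6.439/√(32.2×0.1285) = 3.165.
From the momentum equation for a rectangular channel, y₂/y₁ = ½[√(1 + 8Fr₁²) − 1] = ½[√81.160 − 1] = 4.004.
y₂ = 4.004 × 0.1285 = 0.5146 ft.
Head loss: ΔE = (y₂ − y₁)³/(4y₁y₂) = (0.5146 − 0.1285)³/(4×0.1285×0.5146) = 0.05754/0.2645 = 0.2176 ft.
Q = q·b = 0.8274 × 1.38 = 1.142 cfs. P = γ·Q·ΔE/550 = 62.4 × 1.142 × 0.2176 / 550 = 0.02818 hp.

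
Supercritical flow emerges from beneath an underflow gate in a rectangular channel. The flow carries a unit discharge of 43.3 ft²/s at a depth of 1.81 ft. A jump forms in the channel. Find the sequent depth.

V₁ = q/y₁ = 43.3/1.81 = 23.9 ft/s. Fr₁ = V₁/√(g·y₁) = 23.9/√(32.2×1.81) = 3.13.
From the momentum equation for a rectangular channel, y₂/y₁ = ½[√(1 + 8Fr₁²) − 1] = ½[√79.56 − 1] = 3.96.
y₂ = 3.96 × 1.81 = 7.17 ft.

y₂ = 7.17 ft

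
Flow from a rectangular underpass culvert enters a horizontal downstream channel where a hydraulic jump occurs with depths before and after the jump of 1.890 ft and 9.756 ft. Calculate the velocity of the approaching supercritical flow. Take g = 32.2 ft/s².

For a rectangular channel the momentum equation gives q² = ½·g·y₁·y₂·(y₁ + y₂) = ½×32.2×1.890×9.756×11.65 = 3457.
q = √3457 = 58.80 ft²/s.
V₁ = q/y₁ = 58.80/1.890 = 31.11 ft/s.

V₁ = 31.11 ft/s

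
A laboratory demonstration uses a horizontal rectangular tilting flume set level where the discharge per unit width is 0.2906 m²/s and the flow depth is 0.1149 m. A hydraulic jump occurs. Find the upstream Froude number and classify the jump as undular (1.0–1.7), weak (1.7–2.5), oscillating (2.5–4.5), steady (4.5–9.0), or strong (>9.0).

V₁ = q/y₁ = 0.2906/0.1149 = 2.529 m/s. Fr₁ = V₁/√(g·y₁) = 2.529/√(9.81×0.1149) = 2.382.
Fr₁ = 2.382 lies in the weak range.

Fr₁ = 2.382; weak jump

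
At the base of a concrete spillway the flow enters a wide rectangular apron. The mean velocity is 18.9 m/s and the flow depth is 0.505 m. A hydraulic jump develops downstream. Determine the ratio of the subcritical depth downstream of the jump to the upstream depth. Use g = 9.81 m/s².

Fr₁ = V₁/√(g·y₁) = 18.9/√(9.81×0.505) = 8.49.
Bélanger equation: y₂/y₁ = ½[√(1 + 8Fr₁²) − 1] = ½[√577.8 − 1] = 11.5.

y₂/y₁ = 11.5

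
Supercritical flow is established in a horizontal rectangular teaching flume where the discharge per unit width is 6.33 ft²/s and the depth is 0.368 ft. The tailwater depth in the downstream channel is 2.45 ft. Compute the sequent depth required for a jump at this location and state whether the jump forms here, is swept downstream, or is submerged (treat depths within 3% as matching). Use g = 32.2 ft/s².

y₂ = 2.42 ft; the jump forms here

V₁ = q/y₁ = 6.33/0.368 = 17.2 ft/s. Fr₁ = V₁/√(g·y₁) = 17.2/√(32.2×0.368) = 5.00.
Conjugate-depth relation: y₂/y₁ = ½[√(1 + 8Fr₁²) − 1] = ½[√200.8 − 1] = 6.58.
y₂ = 6.58 × 0.368 = 2.42 ft.
Tailwater y_tw = 2.45 ft: y_tw ≈ y₂, so the jump forms here.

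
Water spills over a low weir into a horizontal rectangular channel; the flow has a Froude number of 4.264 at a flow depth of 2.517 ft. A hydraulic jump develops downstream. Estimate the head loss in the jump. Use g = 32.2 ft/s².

Fr₁ = 4.264 (given).
By Bélanger, y₂/y₁ = ½[√(1 + 8Fr₁²) − 1] = ½[√146.45 − 1] = 5.551.
y₂ = 5.551 × 2.517 = 13.97 ft.
V₁ = Fr₁·√(g·y₁) = 4.264×√(32.2×2.517) = 38.39 ft/s; q = V₁·y₁ = 96.62 ft²/s. V₂ = q/y₂ = 96.62/13.97 = 6.915 ft/s. E₁ = y₁ + V₁²/2g = 25.40 ft; E₂ = y₂ + V₂²/2g = 14.71 ft. ΔE = E₁ − E₂ = 10.68 ft.

ΔE = 10.68 ft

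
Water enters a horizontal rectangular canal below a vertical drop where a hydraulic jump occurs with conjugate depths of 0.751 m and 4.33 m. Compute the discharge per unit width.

For a rectangular channel the momentum equation gives q² = ½·g·y₁·y₂·(y₁ + y₂) = ½×9.81×0.751×4.33×5.08 = 81.0.
q = √81.0 = 9.00 m²/s.

q = 9.00 m²/s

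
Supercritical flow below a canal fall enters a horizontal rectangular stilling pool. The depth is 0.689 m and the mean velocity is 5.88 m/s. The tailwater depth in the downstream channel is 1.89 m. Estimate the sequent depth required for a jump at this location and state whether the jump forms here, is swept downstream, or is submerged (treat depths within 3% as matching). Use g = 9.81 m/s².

Fr₁ = V₁/√(g·y₁) = 5.88/√(9.81×0.689) = 2.26.
Sequent-depth ratio: y₂/y₁ = ½[√(1 + 8Fr₁²) − 1] = ½[√41.92 − 1] = 2.74.
y₂ = 2.74 × 0.689 = 1.89 m.
Tailwater y_tw = 1.89 m: y_tw ≈ y₂, so the jump forms here.

y₂ = 1.89 m; the jump forms here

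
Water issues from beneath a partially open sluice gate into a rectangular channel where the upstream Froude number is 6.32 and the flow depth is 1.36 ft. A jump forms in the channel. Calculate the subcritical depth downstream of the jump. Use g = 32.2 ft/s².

Fr₁ = 6.32 (given).
By Bélanger, y₂/y₁ = ½[√(1 + 8Fr₁²) − 1] = ½[√320.5 − 1] = 8.45.
y₂ = 8.45 × 1.36 = 11.5 ft.

y₂ = 11.5 ft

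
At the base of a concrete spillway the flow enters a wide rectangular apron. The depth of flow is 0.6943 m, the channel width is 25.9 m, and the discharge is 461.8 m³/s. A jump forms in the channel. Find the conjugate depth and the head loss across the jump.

q = Q/b = 461.8/25.9 = 17.83 m²/s; V₁ = q/y₁ = 25.68 m/s. Fr₁ = V₁/√(g·y₁) = 9.840.
Sequent-depth ratio: y₂/y₁ = ½[√(1 + 8Fr₁²) − 1] = ½[√775.62 − 1] = 13.42.
y₂ = 13.42 × 0.6943 = 9.321 m.
Head loss: ΔE = (y₂ − y₁)³/(4y₁y₂) = (9.321 − 0.6943)³/(4×0.6943×9.321) = 642.0/25.89 = 24.80 m.

y₂ = 9.321 m; ΔE = 24.80 m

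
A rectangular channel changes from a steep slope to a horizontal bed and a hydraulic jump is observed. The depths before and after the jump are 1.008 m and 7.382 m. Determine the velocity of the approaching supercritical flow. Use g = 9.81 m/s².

V₁ = 17.36 m/s

For a rectangular channel the momentum equation gives q² = ½·g·y₁·y₂·(y₁ + y₂) = ½×9.81×1.008×7.382×8.390 = 306.2.
q = √306.2 = 17.50 m²/s.
V₁ = q/y₁ = 17.50/1.008 = 17.36 m/s.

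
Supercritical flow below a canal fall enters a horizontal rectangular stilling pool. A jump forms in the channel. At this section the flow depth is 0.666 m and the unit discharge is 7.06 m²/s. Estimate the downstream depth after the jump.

y₂ = 3.59 m

V₁ = q/y₁ = 7.06/0.666 = 10.6 m/s. Fr₁ = V₁/√(g·y₁) = 10.6/√(9.81×0.666) = 4.15.
Bélanger equation: y₂/y₁ = ½[√(1 + 8Fr₁²) − 1] = ½[√138.6 − 1] = 5.39.
y₂ = 5.39 × 0.666 = 3.59 m.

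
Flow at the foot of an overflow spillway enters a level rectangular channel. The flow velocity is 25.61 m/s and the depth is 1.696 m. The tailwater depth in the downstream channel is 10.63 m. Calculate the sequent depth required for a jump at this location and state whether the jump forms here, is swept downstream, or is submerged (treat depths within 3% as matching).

Fr₁ = V₁/√(g·y₁) = 25.61/√(9.81×1.696) = 6.279.
From the momentum equation for a rectangular channel, y₂/y₁ = ½[√(1 + 8Fr₁²) − 1] = ½[√316.37 − 1] = 8.393.
y₂ = 8.393 × 1.696 = 14.24 m.
Tailwater y_tw = 10.63 m: y_tw < y₂, so the jump is swept downstream.

y₂ = 14.24 m; the jump is swept downstream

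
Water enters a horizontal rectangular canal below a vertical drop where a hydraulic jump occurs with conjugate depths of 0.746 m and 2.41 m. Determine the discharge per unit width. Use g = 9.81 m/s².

For a rectangular channel the momentum equation gives q² = ½·g·y₁·y₂·(y₁ + y₂) = ½×9.81×0.746×2.41×3.16 = 27.8.
q = √27.8 = 5.28 m²/s.

q = 5.28 m²/s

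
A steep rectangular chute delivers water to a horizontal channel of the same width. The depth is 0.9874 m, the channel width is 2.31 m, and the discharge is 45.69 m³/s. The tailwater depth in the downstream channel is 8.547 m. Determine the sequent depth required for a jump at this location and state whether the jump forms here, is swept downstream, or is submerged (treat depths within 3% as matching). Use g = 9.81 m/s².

q = Q/b = 45.69/2.31 = 19.78 m²/s; V₁ = q/y₁ = 20.03 m/s. Fr₁ = V₁/√(g·y₁) = 6.436.
Conjugate-depth relation: y₂/y₁ = ½[√(1 + 8Fr₁²) − 1] = ½[√332.41 − 1] = 8.616.
y₂ = 8.616 × 0.9874 = 8.507 m.
Tailwater y_tw = 8.547 m: y_tw ≈ y₂, so the jump forms here.

y₂ = 8.507 m; the jump forms here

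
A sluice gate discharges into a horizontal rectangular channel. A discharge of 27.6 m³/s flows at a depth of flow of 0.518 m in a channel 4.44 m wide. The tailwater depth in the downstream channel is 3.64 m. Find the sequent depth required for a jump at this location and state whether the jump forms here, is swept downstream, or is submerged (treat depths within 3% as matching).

y₂ = 3.65 m; the jump forms here

q = Q/b = 27.6/4.44 = 6.22 m²/s; V₁ = q/y₁ = 12.0 m/s. Fr₁ = V₁/√(g·y₁) = 5.32.
Sequent-depth ratio: y₂/y₁ = ½[√(1 + 8Fr₁²) − 1] = ½[√227.7 − 1] = 7.05.
y₂ = 7.05 × 0.518 = 3.65 m.
Tailwater y_tw = 3.64 m: y_tw ≈ y₂, so the jump forms here.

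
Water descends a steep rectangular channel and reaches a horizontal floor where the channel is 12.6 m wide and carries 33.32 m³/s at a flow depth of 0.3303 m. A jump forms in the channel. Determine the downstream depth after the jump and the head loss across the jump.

q = Q/b = 33.32/12.6 = 2.644 m²/s; V₁ = q/y₁ = 8.006 m/s. Fr₁ = V₁/√(g·y₁) = 4.448.
Sequent-depth ratio: y₂/y₁ = ½[√(1 + 8Fr₁²) − 1] = ½[√159.26 − 1] = 5.810.
y₂ = 5.810 × 0.3303 = 1.919 m.
Head loss: ΔE = (y₂ − y₁)³/(4y₁y₂) = (1.919 − 0.3303)³/(4×0.3303×1.919) = 4.010/2.535 = 1.582 m.

y₂ = 1.919 m; ΔE = 1.582 m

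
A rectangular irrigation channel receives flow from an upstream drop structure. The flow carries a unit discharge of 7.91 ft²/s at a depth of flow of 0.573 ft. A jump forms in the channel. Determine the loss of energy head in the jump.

V₁ = q/y₁ = 7.91/0.573 = 13.8 ft/s. Fr₁ = V₁/√(g·y₁) = 13.8/√(32.2×0.573) = 3.21.
By Bélanger, y₂/y₁ = ½[√(1 + 8Fr₁²) − 1] = ½[√83.63 − 1] = 4.07.
y₂ = 4.07 × 0.573 = 2.33 ft.
V₂ = q/y₂ = 7.91/2.33 = 3.39 ft/s. E₁ = y₁ + V₁²/2g = 3.53 ft; E₂ = y₂ + V₂²/2g = 2.51 ft. ΔE = E₁ − E₂ = 1.02 ft.

ΔE = 1.02 ft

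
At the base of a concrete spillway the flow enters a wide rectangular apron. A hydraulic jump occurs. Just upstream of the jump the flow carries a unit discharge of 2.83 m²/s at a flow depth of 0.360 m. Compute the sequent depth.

y₂ = 1.96 m

V₁ = q/y₁ = 2.83/0.360 = 7.86 m/s. Fr₁ = V₁/√(g·y₁) = 7.86/√(9.81×0.360) = 4.18.
By Bélanger, y₂/y₁ = ½[√(1 + 8Fr₁²) − 1] = ½[√141.0 − 1] = 5.44.
y₂ = 5.44 × 0.360 = 1.96 m.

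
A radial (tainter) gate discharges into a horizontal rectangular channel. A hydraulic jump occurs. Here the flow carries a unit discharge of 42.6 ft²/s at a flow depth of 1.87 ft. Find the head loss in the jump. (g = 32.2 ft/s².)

V₁ = q/y₁ = 42.6/1.87 = 22.8 ft/s. Fr₁ = V₁/√(g·y₁) = 22.8/√(32.2×1.87) = 2.94.
Bélanger equation: y₂/y₁ = ½[√(1 + 8Fr₁²) − 1] = ½[√69.95 − 1] = 3.68.
y₂ = 3.68 × 1.87 = 6.88 ft.
Head loss: ΔE = (y₂ − y₁)³/(4y₁y₂) = (6.88 − 1.87)³/(4×1.87×6.88) = 126/51.5 = 2.45 ft.

ΔE = 2.45 ft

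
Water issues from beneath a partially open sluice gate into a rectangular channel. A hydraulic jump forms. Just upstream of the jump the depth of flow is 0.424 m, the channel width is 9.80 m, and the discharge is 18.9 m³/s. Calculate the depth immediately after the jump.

q = Q/b = 18.9/9.80 = 1.93 m²/s; V₁ = q/y₁ = 4.55 m/s. Fr₁ = V₁/√(g·y₁) = 2.23.
Conjugate-depth relation: y₂/y₁ = ½[√(1 + 8Fr₁²) − 1] = ½[√40.79 − 1] = 2.69.
y₂ = 2.69 × 0.424 = 1.14 m.

y₂ = 1.14 m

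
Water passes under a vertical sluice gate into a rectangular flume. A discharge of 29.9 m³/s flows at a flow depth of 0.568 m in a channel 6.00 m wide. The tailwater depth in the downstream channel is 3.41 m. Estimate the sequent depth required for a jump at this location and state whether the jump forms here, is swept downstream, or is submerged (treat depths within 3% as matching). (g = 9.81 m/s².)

y₂ = 2.72 m; the jump is submerged

q = Q/b = 29.9/6.00 = 4.98 m²/s; V₁ = q/y₁ = 8.77 m/s. Fr₁ = V₁/√(g·y₁) = 3.72.
From the momentum equation for a rectangular channel, y₂/y₁ = ½[√(1 + 8Fr₁²) − 1] = ½[√111.5 − 1] = 4.78.
y₂ = 4.78 × 0.568 = 2.72 m.
Tailwater y_tw = 3.41 m: y_tw > y₂, so the jump is submerged.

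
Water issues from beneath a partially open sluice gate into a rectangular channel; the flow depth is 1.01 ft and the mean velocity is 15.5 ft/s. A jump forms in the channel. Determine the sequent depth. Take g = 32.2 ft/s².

y₂ = 3.41 ft

Fr₁ = V₁/√(g·y₁) = 15.5/√(32.2×1.01) = 2.72.
Sequent-depth ratio: y₂/y₁ = ½[√(1 + 8Fr₁²) − 1] = ½[√60.10 − 1] = 3.38.
y₂ = 3.38 × 1.01 = 3.41 ft.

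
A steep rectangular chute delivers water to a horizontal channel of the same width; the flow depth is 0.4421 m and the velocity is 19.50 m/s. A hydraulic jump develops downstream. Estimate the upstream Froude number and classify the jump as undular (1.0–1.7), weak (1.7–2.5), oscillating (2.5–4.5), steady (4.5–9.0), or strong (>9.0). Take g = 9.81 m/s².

Fr₁ = V₁/√(g·y₁) = 19.50/√(9.81×0.4421) = 9.364.
Fr₁ = 9.364 lies in the strong range.

Fr₁ = 9.364; strong jump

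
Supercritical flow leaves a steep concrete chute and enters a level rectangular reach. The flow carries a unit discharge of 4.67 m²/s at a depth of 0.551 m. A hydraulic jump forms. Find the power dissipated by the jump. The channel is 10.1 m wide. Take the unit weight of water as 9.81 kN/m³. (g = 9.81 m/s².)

V₁ = q/y₁ = 4.67/0.551 = 8.48 m/s. Fr₁ = V₁/√(g·y₁) = 8.48/√(9.81×0.551) = 3.65.
Sequent-depth ratio: y₂/y₁ = ½[√(1 + 8Fr₁²) − 1] = ½[√107.3 − 1] = 4.68.
y₂ = 4.68 × 0.551 = 2.58 m.
V₂ = q/y₂ = 4.67/2.58 = 1.81 m/s. E₁ = y₁ + V₁²/2g = 4.21 m; E₂ = y₂ + V₂²/2g = 2.75 m. ΔE = E₁ − E₂ = 1.47 m.
Q = q·b = 4.67 × 10.1 = 47.2 m³/s. P = γ·Q·ΔE = 9.81 × 47.2 × 1.47 = 679 kW.

P = 679 kW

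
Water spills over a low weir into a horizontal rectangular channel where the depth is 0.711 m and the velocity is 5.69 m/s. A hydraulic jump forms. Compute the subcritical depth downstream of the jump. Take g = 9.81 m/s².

y₂ = 1.84 m

Fr₁ = V₁/√(g·y₁) = 5.69/√(9.81×0.711) = 2.15.
Conjugate-depth relation: y₂/y₁ = ½[√(1 + 8Fr₁²) − 1] = ½[√38.13 − 1] = 2.59.
y₂ = 2.59 × 0.711 = 1.84 m.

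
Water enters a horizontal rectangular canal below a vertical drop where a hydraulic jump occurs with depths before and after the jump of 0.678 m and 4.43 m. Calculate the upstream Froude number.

Fr₁ = 4.96

For a rectangular channel the momentum equation gives q² = ½·g·y₁·y₂·(y₁ + y₂) = ½×9.81×0.678×4.43×5.11 = 75.3.
q = √75.3 = 8.67 m²/s.
V₁ = q/y₁ = 12.8 m/s; Fr₁ = V₁/√(g·y₁) = 4.96.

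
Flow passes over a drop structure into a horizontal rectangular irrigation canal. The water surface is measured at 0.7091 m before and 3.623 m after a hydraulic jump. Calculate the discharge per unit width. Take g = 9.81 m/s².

For a rectangular channel the momentum equation gives q² = ½·g·y₁·y₂·(y₁ + y₂) = ½×9.81×0.7091×3.623×4.332 = 54.59.
q = √54.59 = 7.389 m²/s.

q = 7.389 m²/s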